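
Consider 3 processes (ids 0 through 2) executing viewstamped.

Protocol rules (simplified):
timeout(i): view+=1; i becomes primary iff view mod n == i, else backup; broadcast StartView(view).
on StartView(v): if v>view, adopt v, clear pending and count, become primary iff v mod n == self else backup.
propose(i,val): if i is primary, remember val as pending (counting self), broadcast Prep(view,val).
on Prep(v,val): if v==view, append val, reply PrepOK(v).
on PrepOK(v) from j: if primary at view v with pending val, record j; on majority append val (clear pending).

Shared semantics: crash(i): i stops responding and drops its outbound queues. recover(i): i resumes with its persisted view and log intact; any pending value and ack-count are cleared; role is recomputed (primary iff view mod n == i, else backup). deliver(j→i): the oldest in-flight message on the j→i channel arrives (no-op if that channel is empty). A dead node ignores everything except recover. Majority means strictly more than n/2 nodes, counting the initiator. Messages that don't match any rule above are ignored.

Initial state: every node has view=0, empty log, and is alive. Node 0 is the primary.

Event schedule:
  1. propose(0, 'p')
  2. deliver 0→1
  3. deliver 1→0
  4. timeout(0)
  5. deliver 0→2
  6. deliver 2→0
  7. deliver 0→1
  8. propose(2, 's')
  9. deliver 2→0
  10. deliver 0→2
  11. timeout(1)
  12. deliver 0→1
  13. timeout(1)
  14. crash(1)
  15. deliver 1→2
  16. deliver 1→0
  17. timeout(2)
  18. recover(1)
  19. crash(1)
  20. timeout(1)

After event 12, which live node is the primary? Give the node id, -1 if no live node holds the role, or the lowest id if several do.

-1

1. propose(0,'p'):  nop
2. deliver 0→1:  <1:back v0 p>
3. deliver 1→0:  <0:prim v0 p>
4. timeout(0):  <0:back v1 p>
5. deliver 0→2:  <2:back v0 p>
6. deliver 2→0:  nop
7. deliver 0→1:  <1:prim v1 p>
8. propose(2,'s'):  nop
9. deliver 2→0:  nop
10. deliver 0→2:  <2:back v1 p>
11. timeout(1):  <1:back v2 p>
12. deliver 0→1:  nop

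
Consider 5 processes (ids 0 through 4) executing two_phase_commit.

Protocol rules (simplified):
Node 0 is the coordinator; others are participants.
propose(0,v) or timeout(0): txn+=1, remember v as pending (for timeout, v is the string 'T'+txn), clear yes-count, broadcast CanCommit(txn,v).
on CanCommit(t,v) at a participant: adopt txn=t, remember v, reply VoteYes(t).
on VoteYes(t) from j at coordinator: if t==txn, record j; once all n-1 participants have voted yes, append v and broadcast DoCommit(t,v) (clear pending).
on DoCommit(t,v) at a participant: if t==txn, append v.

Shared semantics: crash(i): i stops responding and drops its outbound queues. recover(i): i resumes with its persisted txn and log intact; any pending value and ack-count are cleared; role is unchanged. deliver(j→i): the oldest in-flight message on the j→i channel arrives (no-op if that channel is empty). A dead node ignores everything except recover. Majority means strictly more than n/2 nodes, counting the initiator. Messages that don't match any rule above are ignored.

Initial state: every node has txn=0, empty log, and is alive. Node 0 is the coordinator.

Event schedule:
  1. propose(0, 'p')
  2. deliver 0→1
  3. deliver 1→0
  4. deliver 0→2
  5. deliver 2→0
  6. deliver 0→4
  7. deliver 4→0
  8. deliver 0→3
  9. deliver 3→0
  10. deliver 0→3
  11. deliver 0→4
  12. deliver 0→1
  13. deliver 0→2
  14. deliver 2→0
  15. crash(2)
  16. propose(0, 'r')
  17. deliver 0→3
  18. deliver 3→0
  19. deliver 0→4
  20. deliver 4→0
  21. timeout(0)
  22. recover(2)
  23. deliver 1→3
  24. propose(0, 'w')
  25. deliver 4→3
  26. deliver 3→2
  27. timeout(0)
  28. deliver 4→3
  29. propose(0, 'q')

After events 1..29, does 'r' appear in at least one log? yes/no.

step 1 propose(0,'p'): 0={coor,t=1,log=-}
step 2 deliver 0→1: 1={part,t=1,log=-}
step 3 deliver 1→0: —
step 4 deliver 0→2: 2={part,t=1,log=-}
step 5 deliver 2→0: —
step 6 deliver 0→4: 4={part,t=1,log=-}
step 7 deliver 4→0: —
step 8 deliver 0→3: 3={part,t=1,log=-}
step 9 deliver 3→0: 0={coor,t=1,log=p}
step 10 deliver 0→3: 3={part,t=1,log=p}
step 11 deliver 0→4: 4={part,t=1,log=p}
step 12 deliver 0→1: 1={part,t=1,log=p}
step 13 deliver 0→2: 2={part,t=1,log=p}
step 14 deliver 2→0: —
step 15 crash(2): 2={✗part,t=1,log=p}
step 16 propose(0,'r'): 0={coor,t=2,log=p}
step 17 deliver 0→3: 3={part,t=2,log=p}
step 18 deliver 3→0: —
step 19 deliver 0→4: 4={part,t=2,log=p}
step 20 deliver 4→0: —
step 21 timeout(0): 0={coor,t=3,log=p}
step 22 recover(2): 2={part,t=1,log=p}
step 23 deliver 1→3: —
step 24 propose(0,'w'): 0={coor,t=4,log=p}
step 25 deliver 4→3: —
step 26 deliver 3→2: —
step 27 timeout(0): 0={coor,t=5,log=p}
step 28 deliver 4→3: —
step 29 propose(0,'q'): 0={coor,t=6,log=p}

no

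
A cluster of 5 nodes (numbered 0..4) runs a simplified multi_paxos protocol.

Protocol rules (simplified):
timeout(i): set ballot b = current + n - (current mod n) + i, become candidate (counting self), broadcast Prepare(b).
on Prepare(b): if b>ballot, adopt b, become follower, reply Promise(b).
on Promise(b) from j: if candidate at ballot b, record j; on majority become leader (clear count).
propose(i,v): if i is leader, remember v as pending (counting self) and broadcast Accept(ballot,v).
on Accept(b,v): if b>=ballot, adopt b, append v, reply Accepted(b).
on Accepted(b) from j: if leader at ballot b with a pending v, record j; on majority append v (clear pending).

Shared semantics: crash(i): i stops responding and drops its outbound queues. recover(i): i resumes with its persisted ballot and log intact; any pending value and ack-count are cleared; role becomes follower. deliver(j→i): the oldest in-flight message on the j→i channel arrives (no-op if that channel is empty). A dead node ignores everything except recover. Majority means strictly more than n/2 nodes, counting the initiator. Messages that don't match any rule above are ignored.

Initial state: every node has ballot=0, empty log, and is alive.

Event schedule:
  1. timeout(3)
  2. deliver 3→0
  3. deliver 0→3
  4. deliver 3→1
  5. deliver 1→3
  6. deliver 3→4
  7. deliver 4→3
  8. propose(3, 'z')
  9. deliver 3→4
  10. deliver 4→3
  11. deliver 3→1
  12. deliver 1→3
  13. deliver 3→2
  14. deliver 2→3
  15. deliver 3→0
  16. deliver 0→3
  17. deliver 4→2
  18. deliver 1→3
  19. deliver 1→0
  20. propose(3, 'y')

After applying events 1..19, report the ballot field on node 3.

after 1 — timeout(3): n3:cand/b8/[-]
after 2 — deliver 3→0: n0:foll/b8/[-]
after 3 — deliver 0→3: ·
after 4 — deliver 3→1: n1:foll/b8/[-]
after 5 — deliver 1→3: n3:lead/b8/[-]
after 6 — deliver 3→4: n4:foll/b8/[-]
after 7 — deliver 4→3: ·
after 8 — propose(3,'z'): ·
after 9 — deliver 3→4: n4:foll/b8/[z]
after 10 — deliver 4→3: ·
after 11 — deliver 3→1: n1:foll/b8/[z]
after 12 — deliver 1→3: n3:lead/b8/[z]
after 13 — deliver 3→2: n2:foll/b8/[-]
after 14 — deliver 2→3: ·
after 15 — deliver 3→0: n0:foll/b8/[z]
after 16 — deliver 0→3: ·
after 17 — deliver 4→2: ·
after 18 — deliver 1→3: ·
after 19 — deliver 1→0: ·

8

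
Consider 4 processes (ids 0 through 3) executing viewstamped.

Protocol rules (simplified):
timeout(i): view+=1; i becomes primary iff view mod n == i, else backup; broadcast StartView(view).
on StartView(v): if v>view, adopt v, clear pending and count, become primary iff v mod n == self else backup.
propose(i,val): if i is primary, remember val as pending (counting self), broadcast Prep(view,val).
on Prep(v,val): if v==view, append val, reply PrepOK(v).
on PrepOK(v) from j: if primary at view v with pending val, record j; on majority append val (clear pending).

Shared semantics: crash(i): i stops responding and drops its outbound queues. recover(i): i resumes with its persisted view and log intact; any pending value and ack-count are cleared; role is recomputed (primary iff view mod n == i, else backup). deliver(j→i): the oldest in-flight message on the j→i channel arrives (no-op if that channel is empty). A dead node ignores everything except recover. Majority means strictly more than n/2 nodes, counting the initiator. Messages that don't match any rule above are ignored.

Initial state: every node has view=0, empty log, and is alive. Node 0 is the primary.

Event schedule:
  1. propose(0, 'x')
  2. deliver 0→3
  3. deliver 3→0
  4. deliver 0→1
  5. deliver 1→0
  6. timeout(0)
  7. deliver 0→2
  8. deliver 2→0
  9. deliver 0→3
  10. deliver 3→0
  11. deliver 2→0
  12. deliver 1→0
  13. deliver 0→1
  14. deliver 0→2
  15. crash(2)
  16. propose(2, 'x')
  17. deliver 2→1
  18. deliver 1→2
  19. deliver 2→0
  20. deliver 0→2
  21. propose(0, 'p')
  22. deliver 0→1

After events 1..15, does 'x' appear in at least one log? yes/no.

step 1 propose(0,'x'): —
step 2 deliver 0→3: 3={back,v=0,log=x}
step 3 deliver 3→0: —
step 4 deliver 0→1: 1={back,v=0,log=x}
step 5 deliver 1→0: 0={prim,v=0,log=x}
step 6 timeout(0): 0={back,v=1,log=x}
step 7 deliver 0→2: 2={back,v=0,log=x}
step 8 deliver 2→0: —
step 9 deliver 0→3: 3={back,v=1,log=x}
step 10 deliver 3→0: —
step 11 deliver 2→0: —
step 12 deliver 1→0: —
step 13 deliver 0→1: 1={prim,v=1,log=x}
step 14 deliver 0→2: 2={back,v=1,log=x}
step 15 crash(2): 2={✗back,v=1,log=x}

yes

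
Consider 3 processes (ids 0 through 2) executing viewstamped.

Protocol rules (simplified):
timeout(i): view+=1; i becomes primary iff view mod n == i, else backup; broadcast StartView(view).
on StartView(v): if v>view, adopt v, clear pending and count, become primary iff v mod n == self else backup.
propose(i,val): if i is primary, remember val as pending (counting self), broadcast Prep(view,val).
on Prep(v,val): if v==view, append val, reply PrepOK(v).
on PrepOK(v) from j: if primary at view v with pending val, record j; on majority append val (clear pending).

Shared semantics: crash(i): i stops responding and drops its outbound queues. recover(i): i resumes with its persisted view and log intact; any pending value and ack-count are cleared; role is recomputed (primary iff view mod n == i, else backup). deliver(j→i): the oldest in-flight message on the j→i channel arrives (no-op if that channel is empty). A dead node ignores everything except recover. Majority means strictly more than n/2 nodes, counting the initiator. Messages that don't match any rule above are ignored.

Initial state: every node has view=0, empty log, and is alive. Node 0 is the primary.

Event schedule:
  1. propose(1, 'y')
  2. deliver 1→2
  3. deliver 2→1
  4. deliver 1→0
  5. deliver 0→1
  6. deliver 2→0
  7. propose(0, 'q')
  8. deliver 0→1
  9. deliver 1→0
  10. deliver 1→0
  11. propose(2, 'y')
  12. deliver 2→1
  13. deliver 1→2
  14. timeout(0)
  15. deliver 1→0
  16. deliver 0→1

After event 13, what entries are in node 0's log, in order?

after 1 — propose(1,'y'): ·
after 2 — deliver 1→2: ·
after 3 — deliver 2→1: ·
after 4 — deliver 1→0: ·
after 5 — deliver 0→1: ·
after 6 — deliver 2→0: ·
after 7 — propose(0,'q'): ·
after 8 — deliver 0→1: n1:back/v0/[q]
after 9 — deliver 1→0: n0:prim/v0/[q]
after 10 — deliver 1→0: ·
after 11 — propose(2,'y'): ·
after 12 — deliver 2→1: ·
after 13 — deliver 1→2: ·

q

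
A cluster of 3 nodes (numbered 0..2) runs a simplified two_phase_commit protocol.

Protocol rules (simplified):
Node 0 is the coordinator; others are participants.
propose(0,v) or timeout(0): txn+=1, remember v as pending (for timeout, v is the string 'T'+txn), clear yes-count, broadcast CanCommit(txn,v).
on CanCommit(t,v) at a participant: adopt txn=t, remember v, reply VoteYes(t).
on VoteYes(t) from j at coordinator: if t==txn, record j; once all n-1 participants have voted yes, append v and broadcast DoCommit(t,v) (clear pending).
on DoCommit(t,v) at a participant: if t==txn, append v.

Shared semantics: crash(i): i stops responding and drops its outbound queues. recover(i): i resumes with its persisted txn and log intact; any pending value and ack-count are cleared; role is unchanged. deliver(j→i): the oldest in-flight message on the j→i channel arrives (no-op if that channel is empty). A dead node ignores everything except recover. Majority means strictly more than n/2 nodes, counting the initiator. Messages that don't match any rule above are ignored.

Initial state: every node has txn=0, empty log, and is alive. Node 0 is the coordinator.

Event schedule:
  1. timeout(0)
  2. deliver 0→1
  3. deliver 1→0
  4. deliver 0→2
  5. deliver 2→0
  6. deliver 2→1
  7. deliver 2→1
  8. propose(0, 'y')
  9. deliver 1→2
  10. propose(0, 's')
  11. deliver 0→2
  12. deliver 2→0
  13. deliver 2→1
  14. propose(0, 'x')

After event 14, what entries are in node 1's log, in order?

1. timeout(0):  <0:coor t1 ->
2. deliver 0→1:  <1:part t1 ->
3. deliver 1→0:  nop
4. deliver 0→2:  <2:part t1 ->
5. deliver 2→0:  <0:coor t1 T1>
6. deliver 2→1:  nop
7. deliver 2→1:  nop
8. propose(0,'y'):  <0:coor t2 T1>
9. deliver 1→2:  nop
10. propose(0,'s'):  <0:coor t3 T1>
11. deliver 0→2:  <2:part t1 T1>
12. deliver 2→0:  nop
13. deliver 2→1:  nop
14. propose(0,'x'):  <0:coor t4 T1>

empty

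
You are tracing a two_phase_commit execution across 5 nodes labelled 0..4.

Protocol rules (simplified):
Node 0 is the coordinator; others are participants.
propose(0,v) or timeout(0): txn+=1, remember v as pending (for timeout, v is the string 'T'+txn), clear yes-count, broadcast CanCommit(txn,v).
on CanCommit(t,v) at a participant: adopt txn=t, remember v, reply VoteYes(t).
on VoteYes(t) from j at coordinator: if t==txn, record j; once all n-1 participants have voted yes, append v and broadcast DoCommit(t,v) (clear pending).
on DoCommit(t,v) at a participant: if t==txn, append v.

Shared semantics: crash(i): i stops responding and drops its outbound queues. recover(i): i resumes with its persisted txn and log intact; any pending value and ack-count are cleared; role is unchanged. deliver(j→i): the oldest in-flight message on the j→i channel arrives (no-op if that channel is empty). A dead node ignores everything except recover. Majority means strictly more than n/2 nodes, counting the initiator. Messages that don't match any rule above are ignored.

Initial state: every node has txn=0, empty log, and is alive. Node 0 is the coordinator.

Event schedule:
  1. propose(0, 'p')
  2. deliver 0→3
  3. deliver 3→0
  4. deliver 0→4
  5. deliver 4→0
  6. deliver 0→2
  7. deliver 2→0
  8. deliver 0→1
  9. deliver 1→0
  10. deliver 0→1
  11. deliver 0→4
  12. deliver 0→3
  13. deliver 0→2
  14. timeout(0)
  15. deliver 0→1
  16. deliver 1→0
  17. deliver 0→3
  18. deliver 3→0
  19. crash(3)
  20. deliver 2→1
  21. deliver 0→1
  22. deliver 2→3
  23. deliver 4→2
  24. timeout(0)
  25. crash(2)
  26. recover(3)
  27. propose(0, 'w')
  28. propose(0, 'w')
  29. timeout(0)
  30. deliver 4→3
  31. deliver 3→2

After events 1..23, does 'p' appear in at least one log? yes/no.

1. propose(0,'p'):  <0:coor t1 ->
2. deliver 0→3:  <3:part t1 ->
3. deliver 3→0:  nop
4. deliver 0→4:  <4:part t1 ->
5. deliver 4→0:  nop
6. deliver 0→2:  <2:part t1 ->
7. deliver 2→0:  nop
8. deliver 0→1:  <1:part t1 ->
9. deliver 1→0:  <0:coor t1 p>
10. deliver 0→1:  <1:part t1 p>
11. deliver 0→4:  <4:part t1 p>
12. deliver 0→3:  <3:part t1 p>
13. deliver 0→2:  <2:part t1 p>
14. timeout(0):  <0:coor t2 p>
15. deliver 0→1:  <1:part t2 p>
16. deliver 1→0:  nop
17. deliver 0→3:  <3:part t2 p>
18. deliver 3→0:  nop
19. crash(3):  <3:✗part t2 p>
20. deliver 2→1:  nop
21. deliver 0→1:  nop
22. deliver 2→3:  nop
23. deliver 4→2:  nop

yes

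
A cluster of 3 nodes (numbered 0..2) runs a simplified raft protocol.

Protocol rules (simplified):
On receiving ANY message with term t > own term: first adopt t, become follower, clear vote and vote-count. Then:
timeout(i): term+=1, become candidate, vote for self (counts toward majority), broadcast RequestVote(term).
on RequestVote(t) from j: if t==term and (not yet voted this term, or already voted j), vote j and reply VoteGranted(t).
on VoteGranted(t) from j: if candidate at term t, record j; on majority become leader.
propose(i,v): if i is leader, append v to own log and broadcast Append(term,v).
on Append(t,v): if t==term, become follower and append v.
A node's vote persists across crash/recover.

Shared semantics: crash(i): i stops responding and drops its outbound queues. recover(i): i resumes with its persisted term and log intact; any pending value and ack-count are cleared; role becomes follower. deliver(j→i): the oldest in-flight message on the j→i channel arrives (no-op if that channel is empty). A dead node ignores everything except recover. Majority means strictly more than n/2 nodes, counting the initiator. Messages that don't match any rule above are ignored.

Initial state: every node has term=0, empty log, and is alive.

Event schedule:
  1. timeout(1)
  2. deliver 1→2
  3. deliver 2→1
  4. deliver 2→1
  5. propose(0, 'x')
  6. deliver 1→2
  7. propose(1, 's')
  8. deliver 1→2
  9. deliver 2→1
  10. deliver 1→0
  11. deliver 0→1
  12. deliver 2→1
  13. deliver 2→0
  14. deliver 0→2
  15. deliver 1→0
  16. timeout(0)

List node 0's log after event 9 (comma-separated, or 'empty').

1. timeout(1):  <1:cand t1 ->
2. deliver 1→2:  <2:foll t1 ->
3. deliver 2→1:  <1:lead t1 ->
4. deliver 2→1:  nop
5. propose(0,'x'):  nop
6. deliver 1→2:  nop
7. propose(1,'s'):  <1:lead t1 s>
8. deliver 1→2:  <2:foll t1 s>
9. deliver 2→1:  nop

empty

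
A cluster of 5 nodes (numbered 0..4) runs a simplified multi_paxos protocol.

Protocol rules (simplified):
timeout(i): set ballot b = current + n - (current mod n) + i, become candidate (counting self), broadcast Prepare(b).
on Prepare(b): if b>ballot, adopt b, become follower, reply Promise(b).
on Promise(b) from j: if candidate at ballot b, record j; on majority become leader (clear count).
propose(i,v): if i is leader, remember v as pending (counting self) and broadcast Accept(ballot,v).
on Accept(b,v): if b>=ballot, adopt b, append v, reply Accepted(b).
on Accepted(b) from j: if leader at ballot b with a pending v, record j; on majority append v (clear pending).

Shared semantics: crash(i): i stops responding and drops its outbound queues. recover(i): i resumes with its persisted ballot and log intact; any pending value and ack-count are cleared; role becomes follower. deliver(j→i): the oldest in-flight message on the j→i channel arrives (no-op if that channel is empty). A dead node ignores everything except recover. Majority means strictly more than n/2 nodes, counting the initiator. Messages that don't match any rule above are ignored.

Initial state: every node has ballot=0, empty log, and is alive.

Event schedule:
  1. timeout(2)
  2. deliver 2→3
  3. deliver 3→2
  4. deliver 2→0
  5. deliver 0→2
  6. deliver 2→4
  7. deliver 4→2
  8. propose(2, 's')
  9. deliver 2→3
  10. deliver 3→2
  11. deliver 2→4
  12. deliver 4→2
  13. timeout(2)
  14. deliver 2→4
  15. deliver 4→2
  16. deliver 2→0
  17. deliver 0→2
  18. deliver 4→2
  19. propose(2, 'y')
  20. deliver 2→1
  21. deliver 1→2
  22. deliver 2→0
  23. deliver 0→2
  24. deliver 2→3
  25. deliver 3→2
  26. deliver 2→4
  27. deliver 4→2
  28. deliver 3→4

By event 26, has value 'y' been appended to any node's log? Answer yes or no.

step 1 timeout(2): 2={cand,b=7,log=-}
step 2 deliver 2→3: 3={foll,b=7,log=-}
step 3 deliver 3→2: —
step 4 deliver 2→0: 0={foll,b=7,log=-}
step 5 deliver 0→2: 2={lead,b=7,log=-}
step 6 deliver 2→4: 4={foll,b=7,log=-}
step 7 deliver 4→2: —
step 8 propose(2,'s'): —
step 9 deliver 2→3: 3={foll,b=7,log=s}
step 10 deliver 3→2: —
step 11 deliver 2→4: 4={foll,b=7,log=s}
step 12 deliver 4→2: 2={lead,b=7,log=s}
step 13 timeout(2): 2={cand,b=12,log=s}
step 14 deliver 2→4: 4={foll,b=12,log=s}
step 15 deliver 4→2: —
step 16 deliver 2→0: 0={foll,b=7,log=s}
step 17 deliver 0→2: —
step 18 deliver 4→2: —
step 19 propose(2,'y'): —
step 20 deliver 2→1: 1={foll,b=7,log=-}
step 21 deliver 1→2: —
step 22 deliver 2→0: 0={foll,b=12,log=s}
step 23 deliver 0→2: 2={lead,b=12,log=s}
step 24 deliver 2→3: 3={foll,b=12,log=s}
step 25 deliver 3→2: —
step 26 deliver 2→4: —

no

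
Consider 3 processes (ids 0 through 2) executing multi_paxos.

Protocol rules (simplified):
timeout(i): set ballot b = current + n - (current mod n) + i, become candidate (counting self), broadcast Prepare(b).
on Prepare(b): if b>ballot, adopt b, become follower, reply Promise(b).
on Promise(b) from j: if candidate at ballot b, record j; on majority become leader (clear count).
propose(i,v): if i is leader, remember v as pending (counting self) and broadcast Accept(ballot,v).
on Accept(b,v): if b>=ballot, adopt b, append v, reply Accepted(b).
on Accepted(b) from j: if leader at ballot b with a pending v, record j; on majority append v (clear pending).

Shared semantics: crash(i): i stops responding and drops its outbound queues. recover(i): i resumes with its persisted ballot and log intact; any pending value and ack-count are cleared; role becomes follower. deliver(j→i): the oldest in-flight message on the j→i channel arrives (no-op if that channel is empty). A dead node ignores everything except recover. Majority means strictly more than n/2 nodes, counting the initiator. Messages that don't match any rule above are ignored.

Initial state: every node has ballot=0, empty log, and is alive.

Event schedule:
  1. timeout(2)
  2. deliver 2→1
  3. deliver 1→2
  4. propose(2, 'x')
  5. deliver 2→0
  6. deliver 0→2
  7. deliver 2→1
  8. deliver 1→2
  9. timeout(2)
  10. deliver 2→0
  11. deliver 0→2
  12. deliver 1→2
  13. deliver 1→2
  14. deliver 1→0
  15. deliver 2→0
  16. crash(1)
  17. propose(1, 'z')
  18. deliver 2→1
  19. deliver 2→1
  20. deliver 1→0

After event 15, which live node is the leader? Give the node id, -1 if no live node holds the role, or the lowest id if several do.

-1

[1] timeout(2) → N2(cand b5 [-])
[2] deliver 2→1 → N1(foll b5 [-])
[3] deliver 1→2 → N2(lead b5 [-])
[4] propose(2,'x') → ∅
[5] deliver 2→0 → N0(foll b5 [-])
[6] deliver 0→2 → ∅
[7] deliver 2→1 → N1(foll b5 [x])
[8] deliver 1→2 → N2(lead b5 [x])
[9] timeout(2) → N2(cand b8 [x])
[10] deliver 2→0 → N0(foll b5 [x])
[11] deliver 0→2 → ∅
[12] deliver 1→2 → ∅
[13] deliver 1→2 → ∅
[14] deliver 1→0 → ∅
[15] deliver 2→0 → N0(foll b8 [x])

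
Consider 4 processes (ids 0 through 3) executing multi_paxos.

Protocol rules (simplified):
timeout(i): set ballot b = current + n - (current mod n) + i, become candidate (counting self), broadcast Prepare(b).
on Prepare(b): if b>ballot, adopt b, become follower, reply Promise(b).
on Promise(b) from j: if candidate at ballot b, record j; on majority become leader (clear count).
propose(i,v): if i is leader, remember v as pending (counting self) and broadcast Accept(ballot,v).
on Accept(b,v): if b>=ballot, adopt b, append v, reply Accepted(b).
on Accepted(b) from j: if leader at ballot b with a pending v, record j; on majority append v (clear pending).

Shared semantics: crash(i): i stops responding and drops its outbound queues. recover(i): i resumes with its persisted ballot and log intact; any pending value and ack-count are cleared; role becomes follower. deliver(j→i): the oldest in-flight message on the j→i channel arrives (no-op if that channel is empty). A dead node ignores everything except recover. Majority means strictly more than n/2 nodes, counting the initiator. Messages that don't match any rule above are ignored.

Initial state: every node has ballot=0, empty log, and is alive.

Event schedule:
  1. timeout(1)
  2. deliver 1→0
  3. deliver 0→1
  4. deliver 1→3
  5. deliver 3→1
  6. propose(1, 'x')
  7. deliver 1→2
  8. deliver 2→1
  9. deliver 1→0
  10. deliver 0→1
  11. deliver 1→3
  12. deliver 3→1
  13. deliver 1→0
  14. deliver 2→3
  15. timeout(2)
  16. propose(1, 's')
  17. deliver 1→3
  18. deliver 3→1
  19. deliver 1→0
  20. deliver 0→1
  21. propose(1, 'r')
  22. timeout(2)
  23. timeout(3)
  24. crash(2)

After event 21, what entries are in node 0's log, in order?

1. timeout(1):  <1:cand b5 ->
2. deliver 1→0:  <0:foll b5 ->
3. deliver 0→1:  nop
4. deliver 1→3:  <3:foll b5 ->
5. deliver 3→1:  <1:lead b5 ->
6. propose(1,'x'):  nop
7. deliver 1→2:  <2:foll b5 ->
8. deliver 2→1:  nop
9. deliver 1→0:  <0:foll b5 x>
10. deliver 0→1:  nop
11. deliver 1→3:  <3:foll b5 x>
12. deliver 3→1:  <1:lead b5 x>
13. deliver 1→0:  nop
14. deliver 2→3:  nop
15. timeout(2):  <2:cand b10 ->
16. propose(1,'s'):  nop
17. deliver 1→3:  <3:foll b5 x,s>
18. deliver 3→1:  nop
19. deliver 1→0:  <0:foll b5 x,s>
20. deliver 0→1:  <1:lead b5 x,s>
21. propose(1,'r'):  nop

x,s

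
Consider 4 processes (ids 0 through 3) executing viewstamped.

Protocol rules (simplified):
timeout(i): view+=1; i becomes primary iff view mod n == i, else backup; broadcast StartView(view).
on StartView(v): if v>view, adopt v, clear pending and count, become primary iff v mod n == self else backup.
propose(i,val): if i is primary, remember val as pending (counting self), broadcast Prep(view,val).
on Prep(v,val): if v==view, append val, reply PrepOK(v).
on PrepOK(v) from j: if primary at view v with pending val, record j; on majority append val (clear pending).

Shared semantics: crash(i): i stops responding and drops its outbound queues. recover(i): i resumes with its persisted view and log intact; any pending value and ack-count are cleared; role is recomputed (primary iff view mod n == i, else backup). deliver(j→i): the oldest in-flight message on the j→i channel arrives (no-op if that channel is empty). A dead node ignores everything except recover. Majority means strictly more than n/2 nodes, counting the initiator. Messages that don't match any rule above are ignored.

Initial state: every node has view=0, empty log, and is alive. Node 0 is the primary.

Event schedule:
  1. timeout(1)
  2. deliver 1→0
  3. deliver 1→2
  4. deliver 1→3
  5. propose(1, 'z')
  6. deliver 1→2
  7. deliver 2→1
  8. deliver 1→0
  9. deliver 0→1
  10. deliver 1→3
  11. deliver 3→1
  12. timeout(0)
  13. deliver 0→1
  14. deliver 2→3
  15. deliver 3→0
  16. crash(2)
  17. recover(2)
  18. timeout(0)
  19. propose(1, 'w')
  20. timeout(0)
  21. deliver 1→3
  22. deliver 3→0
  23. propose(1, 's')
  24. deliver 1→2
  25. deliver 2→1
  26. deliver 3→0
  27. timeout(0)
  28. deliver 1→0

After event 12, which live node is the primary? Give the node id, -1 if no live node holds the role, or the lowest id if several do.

1. timeout(1):  <1:prim v1 ->
2. deliver 1→0:  <0:back v1 ->
3. deliver 1→2:  <2:back v1 ->
4. deliver 1→3:  <3:back v1 ->
5. propose(1,'z'):  nop
6. deliver 1→2:  <2:back v1 z>
7. deliver 2→1:  nop
8. deliver 1→0:  <0:back v1 z>
9. deliver 0→1:  <1:prim v1 z>
10. deliver 1→3:  <3:back v1 z>
11. deliver 3→1:  nop
12. timeout(0):  <0:back v2 z>

1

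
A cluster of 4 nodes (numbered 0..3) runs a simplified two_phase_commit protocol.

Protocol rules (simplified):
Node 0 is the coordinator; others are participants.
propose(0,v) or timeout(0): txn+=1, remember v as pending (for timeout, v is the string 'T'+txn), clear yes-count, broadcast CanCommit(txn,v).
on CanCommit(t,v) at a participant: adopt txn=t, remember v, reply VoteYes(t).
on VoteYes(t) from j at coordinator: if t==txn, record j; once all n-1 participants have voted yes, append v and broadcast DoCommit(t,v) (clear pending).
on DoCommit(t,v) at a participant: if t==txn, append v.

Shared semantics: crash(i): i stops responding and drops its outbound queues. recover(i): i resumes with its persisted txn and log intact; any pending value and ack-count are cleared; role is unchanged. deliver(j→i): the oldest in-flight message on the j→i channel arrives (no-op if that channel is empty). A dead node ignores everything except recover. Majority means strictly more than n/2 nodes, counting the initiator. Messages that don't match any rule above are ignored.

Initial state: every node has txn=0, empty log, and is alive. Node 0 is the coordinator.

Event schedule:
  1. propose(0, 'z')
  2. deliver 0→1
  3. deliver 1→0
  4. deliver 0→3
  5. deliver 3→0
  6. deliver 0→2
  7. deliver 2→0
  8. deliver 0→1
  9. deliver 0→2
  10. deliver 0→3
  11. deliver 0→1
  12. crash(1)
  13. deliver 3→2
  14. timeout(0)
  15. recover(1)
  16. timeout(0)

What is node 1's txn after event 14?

1. propose(0,'z'):  <0:coor t1 ->
2. deliver 0→1:  <1:part t1 ->
3. deliver 1→0:  nop
4. deliver 0→3:  <3:part t1 ->
5. deliver 3→0:  nop
6. deliver 0→2:  <2:part t1 ->
7. deliver 2→0:  <0:coor t1 z>
8. deliver 0→1:  <1:part t1 z>
9. deliver 0→2:  <2:part t1 z>
10. deliver 0→3:  <3:part t1 z>
11. deliver 0→1:  nop
12. crash(1):  <1:✗part t1 z>
13. deliver 3→2:  nop
14. timeout(0):  <0:coor t2 z>

1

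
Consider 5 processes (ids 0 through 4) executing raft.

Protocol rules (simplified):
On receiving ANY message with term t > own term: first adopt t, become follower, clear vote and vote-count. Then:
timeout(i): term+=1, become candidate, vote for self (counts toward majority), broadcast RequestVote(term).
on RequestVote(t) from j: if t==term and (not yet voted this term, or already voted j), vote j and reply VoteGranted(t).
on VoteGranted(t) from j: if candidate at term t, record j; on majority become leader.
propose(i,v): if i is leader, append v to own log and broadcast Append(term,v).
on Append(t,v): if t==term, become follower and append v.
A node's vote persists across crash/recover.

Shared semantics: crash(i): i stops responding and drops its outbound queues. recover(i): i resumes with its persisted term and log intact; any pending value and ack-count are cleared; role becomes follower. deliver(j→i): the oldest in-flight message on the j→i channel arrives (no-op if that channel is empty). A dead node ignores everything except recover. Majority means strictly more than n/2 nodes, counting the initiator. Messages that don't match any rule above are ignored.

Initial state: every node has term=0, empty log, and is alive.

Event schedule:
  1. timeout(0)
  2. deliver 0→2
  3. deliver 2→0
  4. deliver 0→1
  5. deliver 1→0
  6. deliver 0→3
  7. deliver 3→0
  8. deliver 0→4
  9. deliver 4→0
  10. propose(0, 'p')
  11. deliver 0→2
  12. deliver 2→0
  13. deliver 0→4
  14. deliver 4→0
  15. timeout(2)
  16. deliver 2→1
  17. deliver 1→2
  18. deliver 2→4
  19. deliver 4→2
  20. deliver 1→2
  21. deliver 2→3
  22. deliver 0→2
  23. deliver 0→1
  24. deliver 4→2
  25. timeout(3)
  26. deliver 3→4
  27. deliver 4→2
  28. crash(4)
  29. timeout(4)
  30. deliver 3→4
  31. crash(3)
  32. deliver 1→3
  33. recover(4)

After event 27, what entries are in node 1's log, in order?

empty

1. timeout(0):  <0:cand t1 ->
2. deliver 0→2:  <2:foll t1 ->
3. deliver 2→0:  nop
4. deliver 0→1:  <1:foll t1 ->
5. deliver 1→0:  <0:lead t1 ->
6. deliver 0→3:  <3:foll t1 ->
7. deliver 3→0:  nop
8. deliver 0→4:  <4:foll t1 ->
9. deliver 4→0:  nop
10. propose(0,'p'):  <0:lead t1 p>
11. deliver 0→2:  <2:foll t1 p>
12. deliver 2→0:  nop
13. deliver 0→4:  <4:foll t1 p>
14. deliver 4→0:  nop
15. timeout(2):  <2:cand t2 p>
16. deliver 2→1:  <1:foll t2 ->
17. deliver 1→2:  nop
18. deliver 2→4:  <4:foll t2 p>
19. deliver 4→2:  <2:lead t2 p>
20. deliver 1→2:  nop
21. deliver 2→3:  <3:foll t2 ->
22. deliver 0→2:  nop
23. deliver 0→1:  nop
24. deliver 4→2:  nop
25. timeout(3):  <3:cand t3 ->
26. deliver 3→4:  <4:foll t3 p>
27. deliver 4→2:  nop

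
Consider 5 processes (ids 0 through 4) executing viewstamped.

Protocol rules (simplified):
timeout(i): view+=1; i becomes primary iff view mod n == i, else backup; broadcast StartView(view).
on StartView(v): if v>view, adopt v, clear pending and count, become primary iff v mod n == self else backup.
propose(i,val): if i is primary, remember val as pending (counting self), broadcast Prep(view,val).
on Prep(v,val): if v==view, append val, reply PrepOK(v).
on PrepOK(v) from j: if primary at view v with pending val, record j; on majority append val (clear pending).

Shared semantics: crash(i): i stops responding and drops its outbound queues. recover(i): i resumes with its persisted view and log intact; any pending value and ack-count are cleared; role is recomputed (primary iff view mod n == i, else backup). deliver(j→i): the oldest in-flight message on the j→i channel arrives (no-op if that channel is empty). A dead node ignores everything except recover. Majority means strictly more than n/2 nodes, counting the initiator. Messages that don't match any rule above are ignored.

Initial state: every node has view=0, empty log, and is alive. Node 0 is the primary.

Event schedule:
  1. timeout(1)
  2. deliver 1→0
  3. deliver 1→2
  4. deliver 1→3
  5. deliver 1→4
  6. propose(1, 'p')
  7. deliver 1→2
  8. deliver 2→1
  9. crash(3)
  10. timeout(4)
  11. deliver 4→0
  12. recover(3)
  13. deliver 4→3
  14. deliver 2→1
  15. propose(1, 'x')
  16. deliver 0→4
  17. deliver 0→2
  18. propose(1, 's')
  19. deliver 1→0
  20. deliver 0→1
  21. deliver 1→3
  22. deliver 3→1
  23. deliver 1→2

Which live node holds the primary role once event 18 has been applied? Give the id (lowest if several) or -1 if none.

1. timeout(1):  <1:prim v1 ->
2. deliver 1→0:  <0:back v1 ->
3. deliver 1→2:  <2:back v1 ->
4. deliver 1→3:  <3:back v1 ->
5. deliver 1→4:  <4:back v1 ->
6. propose(1,'p'):  nop
7. deliver 1→2:  <2:back v1 p>
8. deliver 2→1:  nop
9. crash(3):  <3:✗back v1 ->
10. timeout(4):  <4:back v2 ->
11. deliver 4→0:  <0:back v2 ->
12. recover(3):  <3:back v1 ->
13. deliver 4→3:  <3:back v2 ->
14. deliver 2→1:  nop
15. propose(1,'x'):  nop
16. deliver 0→4:  nop
17. deliver 0→2:  nop
18. propose(1,'s'):  nop

1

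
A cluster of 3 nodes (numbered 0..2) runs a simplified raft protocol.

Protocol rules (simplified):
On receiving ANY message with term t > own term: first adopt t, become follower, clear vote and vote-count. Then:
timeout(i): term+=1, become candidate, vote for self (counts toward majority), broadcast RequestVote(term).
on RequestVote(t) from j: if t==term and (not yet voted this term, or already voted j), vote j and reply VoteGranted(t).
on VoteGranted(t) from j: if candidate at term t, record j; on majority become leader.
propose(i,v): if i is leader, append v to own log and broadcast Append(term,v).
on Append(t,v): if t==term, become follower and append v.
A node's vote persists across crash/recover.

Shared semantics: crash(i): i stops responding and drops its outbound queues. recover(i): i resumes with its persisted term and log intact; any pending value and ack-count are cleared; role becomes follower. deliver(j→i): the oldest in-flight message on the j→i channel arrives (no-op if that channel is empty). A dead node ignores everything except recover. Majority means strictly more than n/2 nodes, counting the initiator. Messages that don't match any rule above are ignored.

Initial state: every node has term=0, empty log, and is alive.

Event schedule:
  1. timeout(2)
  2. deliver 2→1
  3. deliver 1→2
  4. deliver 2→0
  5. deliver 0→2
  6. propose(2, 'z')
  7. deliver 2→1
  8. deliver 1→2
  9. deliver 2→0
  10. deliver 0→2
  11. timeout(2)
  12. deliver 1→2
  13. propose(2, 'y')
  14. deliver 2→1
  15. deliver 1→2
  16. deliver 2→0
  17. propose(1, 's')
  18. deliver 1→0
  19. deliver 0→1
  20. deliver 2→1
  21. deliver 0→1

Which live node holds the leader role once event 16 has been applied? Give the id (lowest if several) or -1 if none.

[1] timeout(2) → N2(cand t1 [-])
[2] deliver 2→1 → N1(foll t1 [-])
[3] deliver 1→2 → N2(lead t1 [-])
[4] deliver 2→0 → N0(foll t1 [-])
[5] deliver 0→2 → ∅
[6] propose(2,'z') → N2(lead t1 [z])
[7] deliver 2→1 → N1(foll t1 [z])
[8] deliver 1→2 → ∅
[9] deliver 2→0 → N0(foll t1 [z])
[10] deliver 0→2 → ∅
[11] timeout(2) → N2(cand t2 [z])
[12] deliver 1→2 → ∅
[13] propose(2,'y') → ∅
[14] deliver 2→1 → N1(foll t2 [z])
[15] deliver 1→2 → N2(lead t2 [z])
[16] deliver 2→0 → N0(foll t2 [z])

2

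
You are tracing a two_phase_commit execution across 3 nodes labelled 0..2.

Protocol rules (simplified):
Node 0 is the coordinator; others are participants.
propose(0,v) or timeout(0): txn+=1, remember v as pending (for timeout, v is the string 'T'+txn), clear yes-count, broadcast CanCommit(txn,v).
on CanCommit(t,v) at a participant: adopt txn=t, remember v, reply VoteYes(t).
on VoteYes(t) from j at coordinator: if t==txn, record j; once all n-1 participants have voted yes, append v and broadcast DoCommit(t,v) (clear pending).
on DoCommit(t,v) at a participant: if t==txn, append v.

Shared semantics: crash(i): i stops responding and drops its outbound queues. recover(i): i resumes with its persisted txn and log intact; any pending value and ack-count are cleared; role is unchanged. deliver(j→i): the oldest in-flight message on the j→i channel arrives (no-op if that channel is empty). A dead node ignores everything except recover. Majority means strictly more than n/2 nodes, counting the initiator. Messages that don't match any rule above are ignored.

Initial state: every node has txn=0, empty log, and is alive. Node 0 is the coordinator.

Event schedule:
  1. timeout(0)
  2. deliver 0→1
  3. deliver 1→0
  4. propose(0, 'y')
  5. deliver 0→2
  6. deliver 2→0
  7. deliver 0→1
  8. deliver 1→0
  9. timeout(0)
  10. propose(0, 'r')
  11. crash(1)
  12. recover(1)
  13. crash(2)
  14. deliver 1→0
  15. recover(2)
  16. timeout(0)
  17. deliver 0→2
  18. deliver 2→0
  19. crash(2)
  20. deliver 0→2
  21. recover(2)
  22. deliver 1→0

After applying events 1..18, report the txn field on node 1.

step 1 timeout(0): 0={coor,t=1,log=-}
step 2 deliver 0→1: 1={part,t=1,log=-}
step 3 deliver 1→0: —
step 4 propose(0,'y'): 0={coor,t=2,log=-}
step 5 deliver 0→2: 2={part,t=1,log=-}
step 6 deliver 2→0: —
step 7 deliver 0→1: 1={part,t=2,log=-}
step 8 deliver 1→0: —
step 9 timeout(0): 0={coor,t=3,log=-}
step 10 propose(0,'r'): 0={coor,t=4,log=-}
step 11 crash(1): 1={✗part,t=2,log=-}
step 12 recover(1): 1={part,t=2,log=-}
step 13 crash(2): 2={✗part,t=1,log=-}
step 14 deliver 1→0: —
step 15 recover(2): 2={part,t=1,log=-}
step 16 timeout(0): 0={coor,t=5,log=-}
step 17 deliver 0→2: 2={part,t=2,log=-}
step 18 deliver 2→0: —

2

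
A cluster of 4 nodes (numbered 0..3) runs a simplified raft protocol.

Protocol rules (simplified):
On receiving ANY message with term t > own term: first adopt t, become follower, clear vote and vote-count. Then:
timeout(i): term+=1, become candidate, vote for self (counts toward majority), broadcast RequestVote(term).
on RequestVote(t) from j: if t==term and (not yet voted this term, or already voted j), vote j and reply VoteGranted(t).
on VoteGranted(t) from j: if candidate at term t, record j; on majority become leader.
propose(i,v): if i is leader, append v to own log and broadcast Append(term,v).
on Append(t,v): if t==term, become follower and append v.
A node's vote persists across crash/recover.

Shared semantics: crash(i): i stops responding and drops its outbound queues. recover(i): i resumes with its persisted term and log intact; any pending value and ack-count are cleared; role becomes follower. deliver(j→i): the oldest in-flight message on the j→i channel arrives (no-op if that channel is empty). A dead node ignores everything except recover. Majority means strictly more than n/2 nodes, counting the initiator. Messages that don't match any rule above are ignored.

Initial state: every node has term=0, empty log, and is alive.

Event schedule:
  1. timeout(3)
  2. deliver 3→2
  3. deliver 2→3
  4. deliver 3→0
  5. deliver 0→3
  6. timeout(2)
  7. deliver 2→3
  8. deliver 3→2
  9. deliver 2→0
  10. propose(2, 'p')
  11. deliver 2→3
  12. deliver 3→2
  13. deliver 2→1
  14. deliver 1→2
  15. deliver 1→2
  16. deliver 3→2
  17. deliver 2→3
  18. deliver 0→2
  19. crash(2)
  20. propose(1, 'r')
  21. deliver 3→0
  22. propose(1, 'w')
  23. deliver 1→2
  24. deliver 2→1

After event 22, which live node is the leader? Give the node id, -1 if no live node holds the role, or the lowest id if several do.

-1

step 1 timeout(3): 3={cand,t=1,log=-}
step 2 deliver 3→2: 2={foll,t=1,log=-}
step 3 deliver 2→3: —
step 4 deliver 3→0: 0={foll,t=1,log=-}
step 5 deliver 0→3: 3={lead,t=1,log=-}
step 6 timeout(2): 2={cand,t=2,log=-}
step 7 deliver 2→3: 3={foll,t=2,log=-}
step 8 deliver 3→2: —
step 9 deliver 2→0: 0={foll,t=2,log=-}
step 10 propose(2,'p'): —
step 11 deliver 2→3: —
step 12 deliver 3→2: —
step 13 deliver 2→1: 1={foll,t=2,log=-}
step 14 deliver 1→2: 2={lead,t=2,log=-}
step 15 deliver 1→2: —
step 16 deliver 3→2: —
step 17 deliver 2→3: —
step 18 deliver 0→2: —
step 19 crash(2): 2={✗lead,t=2,log=-}
step 20 propose(1,'r'): —
step 21 deliver 3→0: —
step 22 propose(1,'w'): —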